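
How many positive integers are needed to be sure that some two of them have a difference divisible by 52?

53

Use the pigeonhole principle on residue classes: two integers differ by a multiple of 52 exactly when they share a remainder mod 52.
There are 52 residue classes mod 52, so 52 integers can all lie in distinct classes.
One more integer must repeat a residue, giving a difference divisible by 52. So n = 52 + 1 = 53.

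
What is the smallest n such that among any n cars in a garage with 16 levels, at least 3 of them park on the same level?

33

There are 16 levels acting as pigeonholes.
With 16 × 2 = 32 cars we could place exactly 2 in each, with no class reaching 3.
One more forces some class to hold 3, so 32 + 1 = 33.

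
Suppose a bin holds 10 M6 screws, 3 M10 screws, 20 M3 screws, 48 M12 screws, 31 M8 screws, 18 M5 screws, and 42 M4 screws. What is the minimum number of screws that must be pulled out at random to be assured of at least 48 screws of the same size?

172

In the worst case we take at most 47 of each size, but all 10 M6, all 3 M10, all 20 M3, all 31 M8, all 18 M5, and all 42 M4 (fewer than 47), giving 10 + 3 + 20 + 47 + 31 + 18 + 42 = 171.
One more screw then forces some size to 48, so 171 + 1 = 172.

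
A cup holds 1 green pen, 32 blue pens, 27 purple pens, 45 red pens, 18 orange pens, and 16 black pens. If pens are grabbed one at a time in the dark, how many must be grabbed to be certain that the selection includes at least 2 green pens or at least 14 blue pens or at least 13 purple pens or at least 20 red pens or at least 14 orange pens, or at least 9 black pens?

67

Each of the 6 ink colors has its own threshold; avoid all of them simultaneously.
The worst case stops just short of every target: 1 green, 13 blue, 12 purple, 19 red, 13 orange, 8 black — 1 + 13 + 12 + 19 + 13 + 8 = 66 pens.
One more pen must push some ink color to its target, so 66 + 1 = 67.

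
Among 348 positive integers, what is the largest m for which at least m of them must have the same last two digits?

4

There are 100 possible two-digit endings, which serve as the pigeonholes.
If each of the 100 possible two-digit endings held at most 3, the total would be at most 100 × 3 = 300 < 348, a contradiction.
So at least one holds ⌈348/100⌉ = 4.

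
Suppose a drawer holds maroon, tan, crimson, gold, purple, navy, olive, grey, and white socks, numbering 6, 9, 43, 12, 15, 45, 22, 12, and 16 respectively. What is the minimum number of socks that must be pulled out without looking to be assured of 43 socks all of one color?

In the worst case we take at most 42 of each color, but all 6 maroon, all 9 tan, all 12 gold, all 15 purple, all 22 olive, all 12 grey, and all 16 white (fewer than 42), giving 6 + 9 + 42 + 12 + 15 + 42 + 22 + 12 + 16 = 176.
One more sock then forces some color to 43, so 176 + 1 = 177.

177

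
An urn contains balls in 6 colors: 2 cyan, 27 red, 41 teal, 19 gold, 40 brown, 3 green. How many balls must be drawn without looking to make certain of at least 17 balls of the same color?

In the worst case we take at most 16 of each color, but all 2 cyan and all 3 green (fewer than 16), giving 2 + 16 + 16 + 16 + 16 + 3 = 69.
One more ball then forces some color to 17, so 69 + 1 = 70.

70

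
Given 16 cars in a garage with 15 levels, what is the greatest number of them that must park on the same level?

The 16 cars fall into 15 levels.
If each of the 15 levels held at most 1, the total would be at most 15 × 1 = 15 < 16, a contradiction.
So at least one holds ⌈16/15⌉ = 2.

2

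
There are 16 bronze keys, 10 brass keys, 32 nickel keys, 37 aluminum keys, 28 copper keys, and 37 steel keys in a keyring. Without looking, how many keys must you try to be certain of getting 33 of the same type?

In the worst case we take at most 32 of each type, but all 16 bronze, all 10 brass, and all 28 copper (fewer than 32), giving 16 + 10 + 32 + 32 + 28 + 32 = 150.
One more key then forces some type to 33, so 150 + 1 = 151.

151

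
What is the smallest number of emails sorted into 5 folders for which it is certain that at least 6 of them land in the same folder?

There are 5 folders acting as pigeonholes.
With 5 × 5 = 25 emails we could place exactly 5 in each, with no class reaching 6.
One more forces some class to hold 6, so 25 + 1 = 26.

26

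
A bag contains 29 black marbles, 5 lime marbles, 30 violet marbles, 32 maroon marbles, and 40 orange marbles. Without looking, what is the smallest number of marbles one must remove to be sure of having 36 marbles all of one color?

132

In the worst case we take at most 35 of each color, but all 29 black, all 5 lime, all 30 violet, and all 32 maroon (fewer than 35), giving 29 + 5 + 30 + 32 + 35 = 131.
One more marble then forces some color to 36, so 131 + 1 = 132.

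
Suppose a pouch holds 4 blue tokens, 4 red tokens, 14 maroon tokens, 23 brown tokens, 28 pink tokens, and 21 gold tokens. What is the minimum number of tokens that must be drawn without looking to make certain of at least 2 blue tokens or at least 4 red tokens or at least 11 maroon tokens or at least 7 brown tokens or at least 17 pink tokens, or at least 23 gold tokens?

58

The worst case stops just short of every target: 1 blue, 3 red, 10 maroon, 6 brown, 16 pink, all 21 gold — 1 + 3 + 10 + 6 + 16 + 21 = 57 tokens.
One more token must push some color to its target, so 57 + 1 = 58.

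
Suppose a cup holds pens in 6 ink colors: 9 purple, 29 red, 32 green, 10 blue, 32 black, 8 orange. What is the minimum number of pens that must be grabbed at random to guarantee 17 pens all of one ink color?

76

Treat the 6 ink colors as pigeonholes.
In the worst case we take at most 16 of each ink color, but all 9 purple, all 10 blue, and all 8 orange (fewer than 16), giving 9 + 16 + 16 + 10 + 16 + 8 = 75.
One more pen then forces some ink color to 17, so 75 + 1 = 76.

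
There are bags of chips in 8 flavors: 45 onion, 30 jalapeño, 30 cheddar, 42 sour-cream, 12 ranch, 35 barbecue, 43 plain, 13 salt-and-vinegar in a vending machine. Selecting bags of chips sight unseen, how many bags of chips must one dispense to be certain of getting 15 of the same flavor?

In the worst case we take at most 14 of each flavor, but all 12 ranch and all 13 salt-and-vinegar (fewer than 14), giving 14 + 14 + 14 + 14 + 12 + 14 + 14 + 13 = 109.
One more bag of chips then forces some flavor to 15, so 109 + 1 = 110.

110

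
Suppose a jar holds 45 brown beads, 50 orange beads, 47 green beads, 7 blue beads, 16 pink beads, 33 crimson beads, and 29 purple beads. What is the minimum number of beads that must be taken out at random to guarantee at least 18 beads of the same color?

109

In the worst case we take at most 17 of each color, but all 7 blue and all 16 pink (fewer than 17), giving 17 + 17 + 17 + 7 + 16 + 17 + 17 = 108.
One more bead then forces some color to 18, so 108 + 1 = 109.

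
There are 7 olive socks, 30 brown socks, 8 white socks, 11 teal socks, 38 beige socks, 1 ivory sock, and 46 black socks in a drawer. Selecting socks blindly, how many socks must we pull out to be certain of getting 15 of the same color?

70

In the worst case we take at most 14 of each color, but all 7 olive, all 8 white, all 11 teal, and all 1 ivory (fewer than 14), giving 7 + 14 + 8 + 11 + 14 + 1 + 14 = 69.
One more sock then forces some color to 15, so 69 + 1 = 70.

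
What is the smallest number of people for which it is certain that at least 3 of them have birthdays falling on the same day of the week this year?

There are 7 days of the week acting as pigeonholes.
With 7 × 2 = 14 people we could place exactly 2 in each, with no class reaching 3.
One more forces some class to hold 3, so 14 + 1 = 15.

15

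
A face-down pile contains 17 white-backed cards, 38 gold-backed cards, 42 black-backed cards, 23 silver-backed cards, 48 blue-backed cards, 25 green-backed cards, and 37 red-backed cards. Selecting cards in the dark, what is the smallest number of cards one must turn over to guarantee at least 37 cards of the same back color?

210

In the worst case we take at most 36 of each back color, but all 17 white-backed, all 23 silver-backed, and all 25 green-backed (fewer than 36), giving 17 + 36 + 36 + 23 + 36 + 25 + 36 = 209.
One more card then forces some back color to 37, so 209 + 1 = 210.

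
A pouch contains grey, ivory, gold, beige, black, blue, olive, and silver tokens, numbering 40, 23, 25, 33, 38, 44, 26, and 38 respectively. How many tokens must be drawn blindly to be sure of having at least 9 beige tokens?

243

The worst case draws every non-beige token first: 40 + 23 + 25 + 38 + 44 + 26 + 38 = 234.
The next 9 draws are then forced to be beige, giving 234 + 9 = 243.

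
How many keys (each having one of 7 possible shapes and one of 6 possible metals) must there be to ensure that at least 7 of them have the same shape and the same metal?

253

There are 7 × 6 = 42 (shape, metal) combinations acting as pigeonholes.
With 42 × 6 = 252 keys we could place exactly 6 in each, with no (shape, metal) pair reaching 7.
One more forces some (shape, metal) pair to hold 7, so 252 + 1 = 253.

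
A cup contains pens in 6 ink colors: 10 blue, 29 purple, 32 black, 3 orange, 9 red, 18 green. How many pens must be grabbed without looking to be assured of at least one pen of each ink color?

99

The hardest ink color to obtain is orange: we could draw every other pen first — 101 − 3 = 98 pens — without a single orange one.
The next draw must be orange, so 98 + 1 = 99.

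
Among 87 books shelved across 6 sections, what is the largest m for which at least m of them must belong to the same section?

15

If each of the 6 sections held at most 14, the total would be at most 6 × 14 = 84 < 87, a contradiction.
So at least one holds ⌈87/6⌉ = 15.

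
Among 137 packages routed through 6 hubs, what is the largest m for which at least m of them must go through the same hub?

The 137 packages fall into 6 hubs.
If each of the 6 hubs held at most 22, the total would be at most 6 × 22 = 132 < 137, a contradiction.
So at least one holds ⌈137/6⌉ = 23.

23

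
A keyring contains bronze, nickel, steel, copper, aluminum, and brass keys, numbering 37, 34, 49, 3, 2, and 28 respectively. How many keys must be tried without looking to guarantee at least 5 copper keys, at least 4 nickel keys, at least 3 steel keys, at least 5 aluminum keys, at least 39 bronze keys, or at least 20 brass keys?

67

The worst case stops just short of every target: all 37 bronze, 3 nickel, 2 steel, all 3 copper, all 2 aluminum, 19 brass — 37 + 3 + 2 + 3 + 2 + 19 = 66 keys.
One more key must push some type to its target, so 66 + 1 = 67.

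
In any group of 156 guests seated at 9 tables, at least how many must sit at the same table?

18

If each of the 9 tables held at most 17, the total would be at most 9 × 17 = 153 < 156, a contradiction.
So at least one holds ⌈156/9⌉ = 18.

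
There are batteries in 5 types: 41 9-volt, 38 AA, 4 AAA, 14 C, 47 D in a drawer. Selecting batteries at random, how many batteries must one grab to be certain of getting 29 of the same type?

Treat the 5 types as pigeonholes.
In the worst case we take at most 28 of each type, but all 4 AAA and all 14 C (fewer than 28), giving 28 + 28 + 4 + 14 + 28 = 102.
One more battery then forces some type to 29, so 102 + 1 = 103.

103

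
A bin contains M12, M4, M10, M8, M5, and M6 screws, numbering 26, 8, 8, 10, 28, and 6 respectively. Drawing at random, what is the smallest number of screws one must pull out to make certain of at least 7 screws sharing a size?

37

The worst case takes 6 screws of each size without reaching 7 of any: 6 × 6 = 36.
The next screw must bring some size to 7, so 36 + 1 = 37.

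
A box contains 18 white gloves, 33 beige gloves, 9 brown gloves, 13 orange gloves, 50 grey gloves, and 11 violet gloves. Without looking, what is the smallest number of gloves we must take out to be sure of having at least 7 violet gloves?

130

The worst case draws every non-violet glove first: 18 + 33 + 9 + 13 + 50 = 123.
The next 7 draws are then forced to be violet, giving 123 + 7 = 130.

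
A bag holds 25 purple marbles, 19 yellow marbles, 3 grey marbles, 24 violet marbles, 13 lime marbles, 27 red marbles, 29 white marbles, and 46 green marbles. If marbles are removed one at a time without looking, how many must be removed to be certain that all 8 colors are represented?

184

The hardest color to obtain is grey: we could draw every other marble first — 186 − 3 = 183 marbles — without a single grey one.
The next draw must be grey, so 183 + 1 = 184.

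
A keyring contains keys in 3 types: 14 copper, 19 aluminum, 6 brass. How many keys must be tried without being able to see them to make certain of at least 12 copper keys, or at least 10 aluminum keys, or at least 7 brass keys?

27

The worst case stops just short of every target: 11 copper, 9 aluminum, 6 brass — 11 + 9 + 6 = 26 keys.
One more key must push some type to its target, so 26 + 1 = 27.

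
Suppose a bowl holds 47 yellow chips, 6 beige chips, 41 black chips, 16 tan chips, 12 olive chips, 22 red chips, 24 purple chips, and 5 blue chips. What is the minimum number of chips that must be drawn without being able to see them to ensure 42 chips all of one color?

168

In the worst case we take at most 41 of each color, but all 6 beige, all 16 tan, all 12 olive, all 22 red, all 24 purple, and all 5 blue (fewer than 41), giving 41 + 6 + 41 + 16 + 12 + 22 + 24 + 5 = 167.
One more chip then forces some color to 42, so 167 + 1 = 168.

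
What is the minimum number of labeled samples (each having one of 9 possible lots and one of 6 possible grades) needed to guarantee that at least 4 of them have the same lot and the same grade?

163

There are 9 × 6 = 54 (lot, grade) combinations acting as pigeonholes.
With 54 × 3 = 162 labeled samples we could place exactly 3 in each, with no (lot, grade) pair reaching 4.
One more forces some (lot, grade) pair to hold 4, so 162 + 1 = 163.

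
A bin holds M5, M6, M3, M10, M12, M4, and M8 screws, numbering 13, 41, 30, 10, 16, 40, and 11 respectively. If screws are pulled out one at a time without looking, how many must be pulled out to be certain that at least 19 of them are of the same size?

105

Treat the 7 sizes as pigeonholes.
In the worst case we take at most 18 of each size, but all 13 M5, all 10 M10, all 16 M12, and all 11 M8 (fewer than 18), giving 13 + 18 + 18 + 10 + 16 + 18 + 11 = 104.
One more screw then forces some size to 19, so 104 + 1 = 105.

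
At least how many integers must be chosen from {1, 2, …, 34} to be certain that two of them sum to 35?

Partition {1, …, 34} into 17 pairs: {1,34}, {2,33}, …, {17,18}.
Choosing 17 integers — say the integers 1 through 17 — takes one from each pair and avoids the property.
Choosing 18 forces two into the same pair by pigeonhole, and those sum to 35. So 18.

18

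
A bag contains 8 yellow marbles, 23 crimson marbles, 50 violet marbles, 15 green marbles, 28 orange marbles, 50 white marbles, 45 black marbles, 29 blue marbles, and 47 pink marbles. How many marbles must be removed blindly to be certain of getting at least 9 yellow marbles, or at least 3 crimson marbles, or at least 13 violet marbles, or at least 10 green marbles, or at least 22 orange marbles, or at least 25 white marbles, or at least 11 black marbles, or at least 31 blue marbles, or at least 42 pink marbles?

Each of the 9 colors has its own threshold; avoid all of them simultaneously.
The worst case stops just short of every target: 8 yellow, 2 crimson, 12 violet, 9 green, 21 orange, 24 white, 10 black, all 29 blue, 41 pink — 8 + 2 + 12 + 9 + 21 + 24 + 10 + 29 + 41 = 156 marbles.
One more marble must push some color to its target, so 156 + 1 = 157.

157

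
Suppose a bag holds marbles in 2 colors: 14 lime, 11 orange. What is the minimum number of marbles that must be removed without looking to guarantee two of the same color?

Treat the 2 colors as pigeonholes.
The worst case takes 1 marble of each color without reaching 2 of any: 2 × 1 = 2.
The next marble must bring some color to 2, so 2 + 1 = 3.

3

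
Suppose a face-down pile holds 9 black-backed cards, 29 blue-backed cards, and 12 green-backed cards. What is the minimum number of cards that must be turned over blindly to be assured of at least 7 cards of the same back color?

19

The worst case takes 6 cards of each back color without reaching 7 of any: 3 × 6 = 18.
The next card must bring some back color to 7, so 18 + 1 = 19.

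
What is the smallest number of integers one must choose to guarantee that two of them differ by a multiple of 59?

60

Use the pigeonhole principle on residue classes: two integers differ by a multiple of 59 exactly when they share a remainder mod 59.
There are 59 residue classes mod 59, so 59 integers can all lie in distinct classes.
One more integer must repeat a residue, giving a difference divisible by 59. So n = 59 + 1 = 60.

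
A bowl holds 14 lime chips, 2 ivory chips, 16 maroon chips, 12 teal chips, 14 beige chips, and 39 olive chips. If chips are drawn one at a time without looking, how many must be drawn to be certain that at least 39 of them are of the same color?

97

In the worst case we take at most 38 of each color, but all 14 lime, all 2 ivory, all 16 maroon, all 12 teal, and all 14 beige (fewer than 38), giving 14 + 2 + 16 + 12 + 14 + 38 = 96.
One more chip then forces some color to 39, so 96 + 1 = 97.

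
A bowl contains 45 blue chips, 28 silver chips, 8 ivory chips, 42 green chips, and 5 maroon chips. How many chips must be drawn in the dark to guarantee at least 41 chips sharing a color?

Treat the 5 colors as pigeonholes.
In the worst case we take at most 40 of each color, but all 28 silver, all 8 ivory, and all 5 maroon (fewer than 40), giving 40 + 28 + 8 + 40 + 5 = 121.
One more chip then forces some color to 41, so 121 + 1 = 122.

122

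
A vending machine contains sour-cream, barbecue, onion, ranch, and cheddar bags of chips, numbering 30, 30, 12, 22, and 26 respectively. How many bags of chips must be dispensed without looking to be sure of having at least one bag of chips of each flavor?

109

The hardest flavor to obtain is onion: we could draw every other bag of chips first — 120 − 12 = 108 bags of chips — without a single onion one.
The next draw must be onion, so 108 + 1 = 109.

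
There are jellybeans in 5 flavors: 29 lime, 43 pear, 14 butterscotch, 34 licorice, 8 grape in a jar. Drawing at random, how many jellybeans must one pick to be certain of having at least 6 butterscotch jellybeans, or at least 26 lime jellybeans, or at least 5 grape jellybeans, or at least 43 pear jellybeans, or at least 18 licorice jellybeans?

94

The worst case stops just short of every target: 25 lime, 42 pear, 5 butterscotch, 17 licorice, 4 grape — 25 + 42 + 5 + 17 + 4 = 93 jellybeans.
One more jellybean must push some flavor to its target, so 93 + 1 = 94.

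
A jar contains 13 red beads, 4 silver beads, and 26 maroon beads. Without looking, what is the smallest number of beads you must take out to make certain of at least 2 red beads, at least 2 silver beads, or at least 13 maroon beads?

15

The worst case stops just short of every target: 1 red, 1 silver, 12 maroon — 1 + 1 + 12 = 14 beads.
One more bead must push some color to its target, so 14 + 1 = 15.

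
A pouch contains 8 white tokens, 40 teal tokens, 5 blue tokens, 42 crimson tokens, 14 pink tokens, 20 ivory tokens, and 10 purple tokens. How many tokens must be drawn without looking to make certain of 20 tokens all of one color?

Treat the 7 colors as pigeonholes.
In the worst case we take at most 19 of each color, but all 8 white, all 5 blue, all 14 pink, and all 10 purple (fewer than 19), giving 8 + 19 + 5 + 19 + 14 + 19 + 10 = 94.
One more token then forces some color to 20, so 94 + 1 = 95.

95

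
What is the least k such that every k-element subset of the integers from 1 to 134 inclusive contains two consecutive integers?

Partition {1, …, 134} into 67 pairs: {1,2}, {3,4}, …, {133,134}.
Choosing 67 integers — say the 67 even numbers 2, 4, …, 134 — takes one from each pair and avoids the property.
Choosing 68 forces two into the same pair by pigeonhole, and those are consecutive. So 68.

68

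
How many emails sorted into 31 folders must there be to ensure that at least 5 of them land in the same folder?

125

There are 31 folders acting as pigeonholes.
With 31 × 4 = 124 emails we could place exactly 4 in each, with no class reaching 5.
One more forces some class to hold 5, so 124 + 1 = 125.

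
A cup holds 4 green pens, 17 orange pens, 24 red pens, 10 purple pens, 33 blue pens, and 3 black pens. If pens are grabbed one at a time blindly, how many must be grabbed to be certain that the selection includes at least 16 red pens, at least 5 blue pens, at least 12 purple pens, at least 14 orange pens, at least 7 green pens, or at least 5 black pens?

50

Each of the 6 ink colors has its own threshold; avoid all of them simultaneously.
The worst case stops just short of every target: all 4 green, 13 orange, 15 red, all 10 purple, 4 blue, all 3 black — 4 + 13 + 15 + 10 + 4 + 3 = 49 pens.
One more pen must push some ink color to its target, so 49 + 1 = 50.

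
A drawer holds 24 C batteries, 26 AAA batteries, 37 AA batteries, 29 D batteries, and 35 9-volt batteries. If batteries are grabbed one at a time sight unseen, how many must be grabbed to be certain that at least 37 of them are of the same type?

In the worst case we take at most 36 of each type, but all 24 C, all 26 AAA, all 29 D, and all 35 9-volt (fewer than 36), giving 24 + 26 + 36 + 29 + 35 = 150.
One more battery then forces some type to 37, so 150 + 1 = 151.

151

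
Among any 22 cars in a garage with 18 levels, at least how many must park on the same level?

If each of the 18 levels held at most 1, the total would be at most 18 × 1 = 18 < 22, a contradiction.
So at least one holds ⌈22/18⌉ = 2.

2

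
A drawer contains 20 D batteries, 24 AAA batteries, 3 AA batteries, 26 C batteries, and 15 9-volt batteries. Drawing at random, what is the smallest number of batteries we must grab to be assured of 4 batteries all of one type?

16

The worst case takes 3 batteries of each type without reaching 4 of any: 5 × 3 = 15.
The next battery must bring some type to 4, so 15 + 1 = 16.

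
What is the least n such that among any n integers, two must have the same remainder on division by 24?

Two integers differ by a multiple of 24 exactly when they share a remainder mod 24.
There are 24 residue classes mod 24, so 24 integers can all lie in distinct classes.
One more integer must repeat a residue, giving a difference divisible by 24. So n = 24 + 1 = 25.

25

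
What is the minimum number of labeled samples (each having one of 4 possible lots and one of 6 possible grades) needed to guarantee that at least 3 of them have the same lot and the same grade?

There are 4 × 6 = 24 (lot, grade) combinations acting as pigeonholes.
With 24 × 2 = 48 labeled samples we could place exactly 2 in each, with no (lot, grade) pair reaching 3.
One more forces some (lot, grade) pair to hold 3, so 48 + 1 = 49.

49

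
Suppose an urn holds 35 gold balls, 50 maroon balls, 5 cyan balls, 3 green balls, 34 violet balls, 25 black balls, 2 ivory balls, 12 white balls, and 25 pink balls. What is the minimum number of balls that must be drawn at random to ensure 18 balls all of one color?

108

In the worst case we take at most 17 of each color, but all 5 cyan, all 3 green, all 2 ivory, and all 12 white (fewer than 17), giving 17 + 17 + 5 + 3 + 17 + 17 + 2 + 12 + 17 = 107.
One more ball then forces some color to 18, so 107 + 1 = 108.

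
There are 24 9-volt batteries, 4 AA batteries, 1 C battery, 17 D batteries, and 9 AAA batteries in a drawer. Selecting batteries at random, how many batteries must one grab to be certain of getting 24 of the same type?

Treat the 5 types as pigeonholes.
In the worst case we take at most 23 of each type, but all 4 AA, all 1 C, all 17 D, and all 9 AAA (fewer than 23), giving 23 + 4 + 1 + 17 + 9 = 54.
One more battery then forces some type to 24, so 54 + 1 = 55.

55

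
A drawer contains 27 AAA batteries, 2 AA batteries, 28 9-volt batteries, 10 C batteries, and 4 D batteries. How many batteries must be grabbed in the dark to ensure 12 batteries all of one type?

39

Treat the 5 types as pigeonholes.
In the worst case we take at most 11 of each type, but all 2 AA, all 10 C, and all 4 D (fewer than 11), giving 11 + 2 + 11 + 10 + 4 = 38.
One more battery then forces some type to 12, so 38 + 1 = 39.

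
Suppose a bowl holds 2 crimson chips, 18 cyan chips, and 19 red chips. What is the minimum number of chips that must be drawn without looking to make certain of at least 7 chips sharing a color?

15

Treat the 3 colors as pigeonholes.
In the worst case we take at most 6 of each color, but all 2 crimson (fewer than 6), giving 2 + 6 + 6 = 14.
One more chip then forces some color to 7, so 14 + 1 = 15.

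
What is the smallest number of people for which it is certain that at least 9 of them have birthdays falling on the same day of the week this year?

57

There are 7 days of the week acting as pigeonholes.
With 7 × 8 = 56 people we could place exactly 8 in each, with no class reaching 9.
One more forces some class to hold 9, so 56 + 1 = 57.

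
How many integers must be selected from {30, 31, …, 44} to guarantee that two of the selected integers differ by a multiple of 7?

8

Group the integers by remainder mod 7; there are 7 residue classes, each nonempty in this range.
Choosing one from each class (7 integers) avoids any shared remainder.
One more choice must repeat a class, so two differ by a multiple of 7. Hence 7 + 1 = 8.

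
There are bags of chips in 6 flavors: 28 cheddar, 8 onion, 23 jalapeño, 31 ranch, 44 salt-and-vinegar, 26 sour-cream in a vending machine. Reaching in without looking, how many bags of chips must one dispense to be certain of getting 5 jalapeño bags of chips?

The worst case draws every non-jalapeño bag of chips first: 28 + 8 + 31 + 44 + 26 = 137.
The next 5 draws are then forced to be jalapeño, giving 137 + 5 = 142.

142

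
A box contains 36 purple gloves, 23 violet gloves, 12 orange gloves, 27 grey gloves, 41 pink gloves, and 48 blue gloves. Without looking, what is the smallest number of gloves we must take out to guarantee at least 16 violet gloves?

180

The worst case draws every non-violet glove first: 36 + 12 + 27 + 41 + 48 = 164.
The next 16 draws are then forced to be violet, giving 164 + 16 = 180.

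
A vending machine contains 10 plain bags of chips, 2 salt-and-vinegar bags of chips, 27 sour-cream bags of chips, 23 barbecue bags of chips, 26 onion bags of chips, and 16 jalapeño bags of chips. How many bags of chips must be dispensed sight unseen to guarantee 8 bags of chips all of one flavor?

38

In the worst case we take at most 7 of each flavor, but all 2 salt-and-vinegar (fewer than 7), giving 7 + 2 + 7 + 7 + 7 + 7 = 37.
One more bag of chips then forces some flavor to 8, so 37 + 1 = 38.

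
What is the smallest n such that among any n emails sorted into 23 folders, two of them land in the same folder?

24

There are 23 folders acting as pigeonholes.
With 23 emails we could place one in each, avoiding any repeat.
One more forces some class to hold 2, so 23 + 1 = 24.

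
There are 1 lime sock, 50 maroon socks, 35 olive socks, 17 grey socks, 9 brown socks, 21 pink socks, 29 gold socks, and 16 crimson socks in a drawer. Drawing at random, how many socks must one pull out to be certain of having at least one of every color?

The hardest color to obtain is lime: we could draw every other sock first — 178 − 1 = 177 socks — without a single lime one.
The next draw must be lime, so 177 + 1 = 178.

178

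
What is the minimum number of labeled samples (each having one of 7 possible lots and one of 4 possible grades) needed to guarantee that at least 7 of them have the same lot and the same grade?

169

There are 7 × 4 = 28 (lot, grade) combinations acting as pigeonholes.
With 28 × 6 = 168 labeled samples we could place exactly 6 in each, with no (lot, grade) pair reaching 7.
One more forces some (lot, grade) pair to hold 7, so 168 + 1 = 169.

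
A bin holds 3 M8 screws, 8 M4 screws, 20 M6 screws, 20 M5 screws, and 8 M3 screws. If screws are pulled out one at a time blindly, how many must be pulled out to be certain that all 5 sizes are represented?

The hardest size to obtain is M8: we could draw every other screw first — 59 − 3 = 56 screws — without a single M8 one.
The next draw must be M8, so 56 + 1 = 57.

57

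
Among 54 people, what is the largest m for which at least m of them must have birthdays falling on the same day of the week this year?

If each of the 7 days of the week held at most 7, the total would be at most 7 × 7 = 49 < 54, a contradiction.
So at least one holds ⌈54/7⌉ = 8.

8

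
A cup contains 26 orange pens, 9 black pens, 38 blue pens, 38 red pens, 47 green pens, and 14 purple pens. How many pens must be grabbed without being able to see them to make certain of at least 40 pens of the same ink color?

Treat the 6 ink colors as pigeonholes.
In the worst case we take at most 39 of each ink color, but all 26 orange, all 9 black, all 38 blue, all 38 red, and all 14 purple (fewer than 39), giving 26 + 9 + 38 + 38 + 39 + 14 = 164.
One more pen then forces some ink color to 40, so 164 + 1 = 165.

165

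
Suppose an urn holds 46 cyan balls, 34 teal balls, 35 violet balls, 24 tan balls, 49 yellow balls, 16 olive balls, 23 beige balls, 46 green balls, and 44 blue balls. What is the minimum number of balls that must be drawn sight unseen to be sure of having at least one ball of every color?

The hardest color to obtain is olive: we could draw every other ball first — 317 − 16 = 301 balls — without a single olive one.
The next draw must be olive, so 301 + 1 = 302.

302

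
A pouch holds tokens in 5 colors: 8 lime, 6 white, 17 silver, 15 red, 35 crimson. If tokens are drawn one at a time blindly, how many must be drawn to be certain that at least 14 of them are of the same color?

Treat the 5 colors as pigeonholes.
In the worst case we take at most 13 of each color, but all 8 lime and all 6 white (fewer than 13), giving 8 + 6 + 13 + 13 + 13 = 53.
One more token then forces some color to 14, so 53 + 1 = 54.

54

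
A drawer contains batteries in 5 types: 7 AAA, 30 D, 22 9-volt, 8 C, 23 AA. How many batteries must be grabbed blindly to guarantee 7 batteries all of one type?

31

Treat the 5 types as pigeonholes.
The worst case takes 6 batteries of each type without reaching 7 of any: 5 × 6 = 30.
The next battery must bring some type to 7, so 30 + 1 = 31.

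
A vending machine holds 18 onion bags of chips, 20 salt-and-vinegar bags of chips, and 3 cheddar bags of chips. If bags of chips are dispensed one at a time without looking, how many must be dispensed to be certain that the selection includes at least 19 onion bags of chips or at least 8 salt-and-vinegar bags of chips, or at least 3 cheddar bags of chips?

Each of the 3 flavors has its own threshold; avoid all of them simultaneously.
The worst case stops just short of every target: 18 onion, 7 salt-and-vinegar, 2 cheddar — 18 + 7 + 2 = 27 bags of chips.
One more bag of chips must push some flavor to its target, so 27 + 1 = 28.

28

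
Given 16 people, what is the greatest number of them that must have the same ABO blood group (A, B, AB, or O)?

There are 4 ABO blood groups, which serve as the pigeonholes.
If each of the 4 ABO blood groups held at most 3, the total would be at most 4 × 3 = 12 < 16, a contradiction.
So at least one holds ⌈16/4⌉ = 4.

4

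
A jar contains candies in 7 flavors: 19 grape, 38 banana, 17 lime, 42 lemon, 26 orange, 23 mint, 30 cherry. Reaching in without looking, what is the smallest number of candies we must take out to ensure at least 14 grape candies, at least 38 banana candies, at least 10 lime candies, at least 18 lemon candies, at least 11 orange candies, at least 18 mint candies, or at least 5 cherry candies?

The worst case stops just short of every target: 13 grape, 37 banana, 9 lime, 17 lemon, 10 orange, 17 mint, 4 cherry — 13 + 37 + 9 + 17 + 10 + 17 + 4 = 107 candies.
One more candy must push some flavor to its target, so 107 + 1 = 108.

108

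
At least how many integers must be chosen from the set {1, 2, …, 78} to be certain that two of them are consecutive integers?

Partition {1, …, 78} into 39 pairs: {1,2}, {3,4}, …, {77,78}.
Choosing 39 integers — say the 39 even numbers 2, 4, …, 78 — takes one from each pair and avoids the property.
Choosing 40 forces two into the same pair by pigeonhole, and those are consecutive. So 40.

40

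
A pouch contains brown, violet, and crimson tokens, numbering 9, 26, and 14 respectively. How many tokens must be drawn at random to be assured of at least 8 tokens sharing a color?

22

The worst case takes 7 tokens of each color without reaching 8 of any: 3 × 7 = 21.
The next token must bring some color to 8, so 21 + 1 = 22.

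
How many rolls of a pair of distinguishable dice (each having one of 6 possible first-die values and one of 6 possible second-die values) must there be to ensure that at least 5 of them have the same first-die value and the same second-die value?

145

There are 6 × 6 = 36 (first-die value, second-die value) combinations acting as pigeonholes.
With 36 × 4 = 144 rolls of a pair of distinguishable dice we could place exactly 4 in each, with no (first-die value, second-die value) pair reaching 5.
One more forces some (first-die value, second-die value) pair to hold 5, so 144 + 1 = 145.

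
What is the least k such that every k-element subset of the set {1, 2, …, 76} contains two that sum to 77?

Partition {1, …, 76} into 38 pairs: {1,76}, {2,75}, …, {38,39}.
Choosing 38 integers — say the integers 1 through 38 — takes one from each pair and avoids the property.
Choosing 39 forces two into the same pair by pigeonhole, and those sum to 77. So 39.

39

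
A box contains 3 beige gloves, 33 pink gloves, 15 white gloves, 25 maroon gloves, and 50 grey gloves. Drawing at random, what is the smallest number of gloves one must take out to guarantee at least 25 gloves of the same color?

91

In the worst case we take at most 24 of each color, but all 3 beige and all 15 white (fewer than 24), giving 3 + 24 + 15 + 24 + 24 = 90.
One more glove then forces some color to 25, so 90 + 1 = 91.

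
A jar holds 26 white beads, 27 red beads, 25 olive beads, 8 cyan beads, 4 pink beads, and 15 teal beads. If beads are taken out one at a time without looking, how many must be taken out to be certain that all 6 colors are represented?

The hardest color to obtain is pink: we could draw every other bead first — 105 − 4 = 101 beads — without a single pink one.
The next draw must be pink, so 101 + 1 = 102.

102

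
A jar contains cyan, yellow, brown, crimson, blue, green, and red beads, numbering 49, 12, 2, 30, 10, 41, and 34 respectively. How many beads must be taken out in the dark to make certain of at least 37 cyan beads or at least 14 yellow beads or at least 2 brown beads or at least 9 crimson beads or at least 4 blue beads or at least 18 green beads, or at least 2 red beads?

The worst case stops just short of every target: 36 cyan, all 12 yellow, 1 brown, 8 crimson, 3 blue, 17 green, 1 red — 36 + 12 + 1 + 8 + 3 + 17 + 1 = 78 beads.
One more bead must push some color to its target, so 78 + 1 = 79.

79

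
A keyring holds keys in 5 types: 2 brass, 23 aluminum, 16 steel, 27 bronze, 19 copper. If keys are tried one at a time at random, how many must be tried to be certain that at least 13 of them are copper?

The worst case draws every non-copper key first: 2 + 23 + 16 + 27 = 68.
The next 13 draws are then forced to be copper, giving 68 + 13 = 81.

81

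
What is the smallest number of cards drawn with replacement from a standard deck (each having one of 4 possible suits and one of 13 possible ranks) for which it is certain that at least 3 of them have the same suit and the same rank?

There are 4 × 13 = 52 (suit, rank) combinations acting as pigeonholes.
With 52 × 2 = 104 cards drawn with replacement from a standard deck we could place exactly 2 in each, with no (suit, rank) pair reaching 3.
One more forces some (suit, rank) pair to hold 3, so 104 + 1 = 105.

105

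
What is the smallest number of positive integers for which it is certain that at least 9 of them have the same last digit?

There are 10 possible last digits acting as pigeonholes.
With 10 × 8 = 80 positive integers we could place exactly 8 in each, with no class reaching 9.
One more forces some class to hold 9, so 80 + 1 = 81.

81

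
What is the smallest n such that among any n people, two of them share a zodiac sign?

There are 12 zodiac signs acting as pigeonholes.
With 12 people we could place one in each, avoiding any repeat.
One more forces some class to hold 2, so 12 + 1 = 13.

13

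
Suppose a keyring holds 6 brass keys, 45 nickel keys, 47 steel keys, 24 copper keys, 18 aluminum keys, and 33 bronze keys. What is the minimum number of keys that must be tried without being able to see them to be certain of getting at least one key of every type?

The hardest type to obtain is brass: we could draw every other key first — 173 − 6 = 167 keys — without a single brass one.
The next draw must be brass, so 167 + 1 = 168.

168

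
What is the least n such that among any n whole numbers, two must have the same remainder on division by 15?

Two integers differ by a multiple of 15 exactly when they share a remainder mod 15.
There are 15 residue classes mod 15, so 15 integers can all lie in distinct classes.
One more integer must repeat a residue, giving a difference divisible by 15. So n = 15 + 1 = 16.

16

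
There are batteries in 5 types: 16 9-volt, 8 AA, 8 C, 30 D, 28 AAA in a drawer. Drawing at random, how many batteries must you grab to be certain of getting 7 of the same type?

31

Treat the 5 types as pigeonholes.
The worst case takes 6 batteries of each type without reaching 7 of any: 5 × 6 = 30.
The next battery must bring some type to 7, so 30 + 1 = 31.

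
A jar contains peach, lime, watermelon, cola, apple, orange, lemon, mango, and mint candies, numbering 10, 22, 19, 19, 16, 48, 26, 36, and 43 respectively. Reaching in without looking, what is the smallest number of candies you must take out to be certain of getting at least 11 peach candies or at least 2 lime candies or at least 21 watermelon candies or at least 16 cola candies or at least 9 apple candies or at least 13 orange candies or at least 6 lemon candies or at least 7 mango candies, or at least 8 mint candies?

The worst case stops just short of every target: 10 peach, 1 lime, all 19 watermelon, 15 cola, 8 apple, 12 orange, 5 lemon, 6 mango, 7 mint — 10 + 1 + 19 + 15 + 8 + 12 + 5 + 6 + 7 = 83 candies.
One more candy must push some flavor to its target, so 83 + 1 = 84.

84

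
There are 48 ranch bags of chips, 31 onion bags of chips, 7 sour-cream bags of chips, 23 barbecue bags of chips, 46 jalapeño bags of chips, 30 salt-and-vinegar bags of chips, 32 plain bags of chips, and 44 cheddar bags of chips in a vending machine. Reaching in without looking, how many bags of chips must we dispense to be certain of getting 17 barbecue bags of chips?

To avoid barbecue bags of chips as long as possible, exhaust the other 7 flavors first.
The worst case draws every non-barbecue bag of chips first: 48 + 31 + 7 + 46 + 30 + 32 + 44 = 238.
The next 17 draws are then forced to be barbecue, giving 238 + 17 = 255.

255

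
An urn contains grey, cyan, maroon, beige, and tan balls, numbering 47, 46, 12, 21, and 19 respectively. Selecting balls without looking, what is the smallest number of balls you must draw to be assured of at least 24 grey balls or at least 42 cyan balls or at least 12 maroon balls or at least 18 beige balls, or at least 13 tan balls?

Each of the 5 colors has its own threshold; avoid all of them simultaneously.
The worst case stops just short of every target: 23 grey, 41 cyan, 11 maroon, 17 beige, 12 tan — 23 + 41 + 11 + 17 + 12 = 104 balls.
One more ball must push some color to its target, so 104 + 1 = 105.

105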